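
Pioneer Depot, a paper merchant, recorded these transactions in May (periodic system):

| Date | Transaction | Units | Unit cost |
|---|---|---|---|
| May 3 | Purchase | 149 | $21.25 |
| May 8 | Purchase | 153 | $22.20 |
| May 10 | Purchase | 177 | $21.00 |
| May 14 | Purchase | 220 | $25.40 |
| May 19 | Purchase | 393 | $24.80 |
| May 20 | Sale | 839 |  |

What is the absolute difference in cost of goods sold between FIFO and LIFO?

FIFO COGS: 149 @ $21.25 + 153 @ $22.20 + 177 @ $21.00 + 220 @ $25.40 + 140 @ $24.80 = $19,339.85
LIFO COGS: 393 @ $24.80 + 220 @ $25.40 + 177 @ $21.00 + 49 @ $22.20 = $20,139.20
Difference = |$19,339.85 − $20,139.20| = $799.35

$799.35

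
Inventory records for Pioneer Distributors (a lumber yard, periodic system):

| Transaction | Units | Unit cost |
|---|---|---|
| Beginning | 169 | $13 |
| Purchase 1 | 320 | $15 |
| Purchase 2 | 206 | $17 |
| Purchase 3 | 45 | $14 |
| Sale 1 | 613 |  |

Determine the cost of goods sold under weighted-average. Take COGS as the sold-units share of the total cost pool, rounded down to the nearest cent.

COGS = $9,219.02

Sale 1, sell 613: 613/740 × $11,129.00 → $9,219.02
Ending inventory (cost pool remaining) = $1,909.98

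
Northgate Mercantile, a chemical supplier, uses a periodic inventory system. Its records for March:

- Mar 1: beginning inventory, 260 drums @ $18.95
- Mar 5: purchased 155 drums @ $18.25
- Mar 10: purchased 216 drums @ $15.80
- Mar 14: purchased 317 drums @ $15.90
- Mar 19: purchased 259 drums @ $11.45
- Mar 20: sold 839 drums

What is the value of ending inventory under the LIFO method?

Mar 20, 839 sold [LIFO — newest first]: 259 @ $11.45 + 317 @ $15.90 + 216 @ $15.80 + 47 @ $18.25 = $12,276.40
Ending inventory: 260 @ $18.95 + 108 @ $18.25 = $6,898.00

Ending inventory = $6,898.00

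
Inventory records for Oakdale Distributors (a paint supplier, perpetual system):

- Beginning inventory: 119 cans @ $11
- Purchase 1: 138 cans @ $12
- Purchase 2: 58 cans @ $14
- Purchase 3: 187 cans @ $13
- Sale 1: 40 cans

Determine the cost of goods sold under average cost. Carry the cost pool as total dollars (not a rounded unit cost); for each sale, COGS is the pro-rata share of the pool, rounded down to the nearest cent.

After Beginning: 119 on hand, pool $1,309.00 (≈ $11.0000 each)
After Purchase 1: 257 on hand, pool $2,965.00 (≈ $11.5370 each)
After Purchase 2: 315 on hand, pool $3,777.00 (≈ $11.9905 each)
After Purchase 3: 502 on hand, pool $6,208.00 (≈ $12.3665 each)
Sale 1, sell 40: 40/502 × $6,208.00 → $494.66
Ending inventory (cost pool remaining) = $5,713.34

COGS = $494.66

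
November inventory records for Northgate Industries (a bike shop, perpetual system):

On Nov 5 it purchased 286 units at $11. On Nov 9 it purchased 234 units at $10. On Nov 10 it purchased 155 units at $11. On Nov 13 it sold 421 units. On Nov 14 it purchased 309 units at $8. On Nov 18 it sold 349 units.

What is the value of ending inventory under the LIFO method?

Ending inventory = $2,354

Nov 13, 421 sold [LIFO — newest first]: 155 @ $11 + 234 @ $10 + 32 @ $11 = $4,397
Nov 18, 349 sold [LIFO — newest first]: 309 @ $8 + 40 @ $11 = $2,912
Total COGS = $4,397 + $2,912 = $7,309
Ending inventory: 214 @ $11 = $2,354
Check: goods available $9,663 = COGS $7,309 + ending $2,354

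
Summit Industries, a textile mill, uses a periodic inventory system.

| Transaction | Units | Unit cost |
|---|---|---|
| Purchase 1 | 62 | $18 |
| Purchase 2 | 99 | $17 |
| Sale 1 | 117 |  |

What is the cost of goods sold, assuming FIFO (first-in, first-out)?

COGS = $2,051

Sale 1 (117) [FIFO — oldest first]: 62 @ $18 + 55 @ $17 = $2,051
Ending inventory: 44 @ $17 = $748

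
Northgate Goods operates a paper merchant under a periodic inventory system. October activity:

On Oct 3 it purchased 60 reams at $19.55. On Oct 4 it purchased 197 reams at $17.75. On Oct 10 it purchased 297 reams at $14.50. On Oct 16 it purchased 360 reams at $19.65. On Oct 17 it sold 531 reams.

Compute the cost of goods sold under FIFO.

COGS = $8,642.75

Oct 17, 531 sold [FIFO — oldest first]: 60 @ $19.55 + 197 @ $17.75 + 274 @ $14.50 = $8,642.75
Ending inventory: 23 @ $14.50 + 360 @ $19.65 = $7,407.50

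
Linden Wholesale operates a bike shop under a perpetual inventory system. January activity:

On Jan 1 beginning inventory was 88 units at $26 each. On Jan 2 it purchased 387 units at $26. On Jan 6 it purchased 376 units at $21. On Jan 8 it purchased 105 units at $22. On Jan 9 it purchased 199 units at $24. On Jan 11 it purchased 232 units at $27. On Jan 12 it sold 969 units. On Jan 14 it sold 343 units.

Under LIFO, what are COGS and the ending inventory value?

Jan 12, 969 sold [LIFO — newest first]: 232 @ $27 + 199 @ $24 + 105 @ $22 + 376 @ $21 + 57 @ $26 = $22,728
Jan 14, 343 sold [LIFO — newest first]: 330 @ $26 + 13 @ $26 = $8,918
Total COGS = $22,728 + $8,918 = $31,646
Ending inventory: 75 @ $26 = $1,950
Check: goods available $33,596 = COGS $31,646 + ending $1,950

COGS = $31,646; ending inventory = $1,950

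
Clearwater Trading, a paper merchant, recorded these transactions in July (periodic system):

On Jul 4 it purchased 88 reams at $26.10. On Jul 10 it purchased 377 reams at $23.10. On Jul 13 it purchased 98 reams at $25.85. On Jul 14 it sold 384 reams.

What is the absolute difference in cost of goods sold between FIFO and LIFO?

$5.50

FIFO COGS: 88 @ $26.10 + 296 @ $23.10 = $9,134.40
LIFO COGS: 98 @ $25.85 + 286 @ $23.10 = $9,139.90
Difference = |$9,134.40 − $9,139.90| = $5.50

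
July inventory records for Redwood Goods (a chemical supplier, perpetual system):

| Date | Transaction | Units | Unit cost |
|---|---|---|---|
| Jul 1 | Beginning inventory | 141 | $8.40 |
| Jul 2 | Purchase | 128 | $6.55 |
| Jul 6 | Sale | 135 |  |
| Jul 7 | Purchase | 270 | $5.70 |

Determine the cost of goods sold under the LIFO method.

COGS = $897.20

Jul 6, 135 sold [LIFO — newest first]: 128 @ $6.55 + 7 @ $8.40 = $897.20
Ending inventory: 134 @ $8.40 + 270 @ $5.70 = $2,664.60
Check: goods available $3,561.80 = COGS $897.20 + ending $2,664.60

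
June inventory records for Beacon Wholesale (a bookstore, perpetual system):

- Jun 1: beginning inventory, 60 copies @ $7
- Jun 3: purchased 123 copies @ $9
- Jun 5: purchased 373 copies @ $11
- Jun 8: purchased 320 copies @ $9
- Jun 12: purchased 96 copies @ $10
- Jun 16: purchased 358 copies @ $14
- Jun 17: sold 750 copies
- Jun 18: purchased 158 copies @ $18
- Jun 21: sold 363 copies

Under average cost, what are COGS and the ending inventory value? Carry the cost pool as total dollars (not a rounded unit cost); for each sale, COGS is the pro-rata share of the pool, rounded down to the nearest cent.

After Jun 1: 60 on hand, pool $420.00 (≈ $7.0000 each)
After Jun 3: 183 on hand, pool $1,527.00 (≈ $8.3443 each)
After Jun 5: 556 on hand, pool $5,630.00 (≈ $10.1259 each)
After Jun 8: 876 on hand, pool $8,510.00 (≈ $9.7146 each)
After Jun 12: 972 on hand, pool $9,470.00 (≈ $9.7428 each)
After Jun 16: 1330 on hand, pool $14,482.00 (≈ $10.8887 each)
Jun 17, sell 750: 750/1330 × $14,482.00 → $8,166.54
After Jun 18: 738 on hand, pool $9,159.46 (≈ $12.4112 each)
Jun 21, sell 363: 363/738 × $9,159.46 → $4,505.26
Total COGS = $8,166.54 + $4,505.26 = $12,671.80
Ending inventory (cost pool remaining) = $4,654.20

COGS = $12,671.80; ending inventory = $4,654.20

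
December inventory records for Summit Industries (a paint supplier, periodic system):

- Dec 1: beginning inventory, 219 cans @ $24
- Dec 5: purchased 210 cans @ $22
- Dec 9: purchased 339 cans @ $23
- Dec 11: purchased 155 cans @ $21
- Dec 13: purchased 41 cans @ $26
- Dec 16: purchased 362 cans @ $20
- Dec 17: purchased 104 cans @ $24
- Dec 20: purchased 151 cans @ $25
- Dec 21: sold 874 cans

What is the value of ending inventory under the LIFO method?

Ending inventory = $16,270

Dec 21, 874 sold [LIFO — newest first]: 151 @ $25 + 104 @ $24 + 362 @ $20 + 41 @ $26 + 155 @ $21 + 61 @ $23 = $19,235
Ending inventory: 219 @ $24 + 210 @ $22 + 278 @ $23 = $16,270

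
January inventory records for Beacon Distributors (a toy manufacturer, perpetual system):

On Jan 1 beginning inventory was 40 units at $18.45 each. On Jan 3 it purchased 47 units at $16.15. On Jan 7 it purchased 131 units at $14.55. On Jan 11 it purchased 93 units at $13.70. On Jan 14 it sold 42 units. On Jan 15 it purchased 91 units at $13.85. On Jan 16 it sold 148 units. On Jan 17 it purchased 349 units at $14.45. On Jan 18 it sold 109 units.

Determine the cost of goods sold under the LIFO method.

COGS = $4,196.80

Jan 14, 42 sold [LIFO — newest first]: 42 @ $13.70 = $575.40
Jan 16, 148 sold [LIFO — newest first]: 91 @ $13.85 + 51 @ $13.70 + 6 @ $14.55 = $2,046.35
Jan 18, 109 sold [LIFO — newest first]: 109 @ $14.45 = $1,575.05
Total COGS = $575.40 + $2,046.35 + $1,575.05 = $4,196.80
Ending inventory: 40 @ $18.45 + 47 @ $16.15 + 125 @ $14.55 + 240 @ $14.45 = $6,783.80
Check: goods available $10,980.60 = COGS $4,196.80 + ending $6,783.80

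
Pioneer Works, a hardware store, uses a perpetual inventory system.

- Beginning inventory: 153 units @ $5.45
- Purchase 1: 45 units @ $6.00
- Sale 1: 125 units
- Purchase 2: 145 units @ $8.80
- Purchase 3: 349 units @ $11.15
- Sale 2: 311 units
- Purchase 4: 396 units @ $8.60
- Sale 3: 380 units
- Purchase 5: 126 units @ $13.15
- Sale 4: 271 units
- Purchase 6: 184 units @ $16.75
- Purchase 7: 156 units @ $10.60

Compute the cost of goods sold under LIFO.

COGS = $10,460.65

Sale 1 (125) [LIFO — newest first]: 45 @ $6.00 + 80 @ $5.45 = $706.00
Sale 2 (311) [LIFO — newest first]: 311 @ $11.15 = $3,467.65
Sale 3 (380) [LIFO — newest first]: 380 @ $8.60 = $3,268.00
Sale 4 (271) [LIFO — newest first]: 126 @ $13.15 + 16 @ $8.60 + 38 @ $11.15 + 91 @ $8.80 = $3,019.00
Total COGS = $706.00 + $3,467.65 + $3,268.00 + $3,019.00 = $10,460.65
Ending inventory: 73 @ $5.45 + 54 @ $8.80 + 184 @ $16.75 + 156 @ $10.60 = $5,608.65
Check: goods available $16,069.30 = COGS $10,460.65 + ending $5,608.65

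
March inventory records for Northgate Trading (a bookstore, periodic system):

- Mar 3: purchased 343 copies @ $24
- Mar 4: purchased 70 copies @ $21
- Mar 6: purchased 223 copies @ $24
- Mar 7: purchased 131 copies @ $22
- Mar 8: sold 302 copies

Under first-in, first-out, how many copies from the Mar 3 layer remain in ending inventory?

41

Mar 8, 302 sold [FIFO — oldest first]: 302 @ $24 = $7,248
Ending inventory: 41 @ $24 + 70 @ $21 + 223 @ $24 + 131 @ $22 = $10,688
Check: goods available $17,936 = COGS $7,248 + ending $10,688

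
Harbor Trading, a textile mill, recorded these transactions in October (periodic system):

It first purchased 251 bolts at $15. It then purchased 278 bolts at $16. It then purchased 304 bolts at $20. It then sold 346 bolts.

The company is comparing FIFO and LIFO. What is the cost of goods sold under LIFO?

FIFO COGS: 251 @ $15 + 95 @ $16 = $5,285
LIFO COGS: 304 @ $20 + 42 @ $16 = $6,752

COGS = $6,752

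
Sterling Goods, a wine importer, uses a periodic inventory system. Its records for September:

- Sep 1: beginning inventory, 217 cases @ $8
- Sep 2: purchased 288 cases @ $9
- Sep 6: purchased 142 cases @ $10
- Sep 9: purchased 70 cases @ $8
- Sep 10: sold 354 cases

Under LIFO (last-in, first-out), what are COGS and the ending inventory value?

Sep 10, 354 sold [LIFO — newest first]: 70 @ $8 + 142 @ $10 + 142 @ $9 = $3,258
Ending inventory: 217 @ $8 + 146 @ $9 = $3,050
Check: goods available $6,308 = COGS $3,258 + ending $3,050

COGS = $3,258; ending inventory = $3,050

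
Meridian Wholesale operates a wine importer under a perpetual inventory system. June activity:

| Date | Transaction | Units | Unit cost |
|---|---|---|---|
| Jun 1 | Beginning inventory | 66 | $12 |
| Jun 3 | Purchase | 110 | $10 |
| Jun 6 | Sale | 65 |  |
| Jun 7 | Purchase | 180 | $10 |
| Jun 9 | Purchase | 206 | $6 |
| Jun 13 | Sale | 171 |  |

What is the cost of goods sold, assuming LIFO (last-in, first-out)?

COGS = $1,676

Jun 6, 65 sold [LIFO — newest first]: 65 @ $10 = $650
Jun 13, 171 sold [LIFO — newest first]: 171 @ $6 = $1,026
Total COGS = $650 + $1,026 = $1,676
Ending inventory: 66 @ $12 + 45 @ $10 + 180 @ $10 + 35 @ $6 = $3,252
Check: goods available $4,928 = COGS $1,676 + ending $3,252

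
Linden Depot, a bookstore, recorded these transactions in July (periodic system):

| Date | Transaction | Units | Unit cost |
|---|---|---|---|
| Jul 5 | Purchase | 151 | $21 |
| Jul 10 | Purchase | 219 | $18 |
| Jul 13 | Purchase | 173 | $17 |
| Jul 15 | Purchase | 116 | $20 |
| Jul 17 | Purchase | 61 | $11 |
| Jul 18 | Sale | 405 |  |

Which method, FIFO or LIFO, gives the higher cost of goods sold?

FIFO

FIFO COGS: 151 @ $21 + 219 @ $18 + 35 @ $17 = $7,708
LIFO COGS: 61 @ $11 + 116 @ $20 + 173 @ $17 + 55 @ $18 = $6,922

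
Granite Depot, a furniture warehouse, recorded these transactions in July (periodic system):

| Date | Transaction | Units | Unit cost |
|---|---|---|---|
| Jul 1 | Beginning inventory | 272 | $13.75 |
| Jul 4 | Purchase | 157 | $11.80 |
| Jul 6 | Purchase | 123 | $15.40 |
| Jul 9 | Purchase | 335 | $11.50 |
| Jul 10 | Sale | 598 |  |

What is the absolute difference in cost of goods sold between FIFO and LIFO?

$617.10

FIFO COGS: 272 @ $13.75 + 157 @ $11.80 + 123 @ $15.40 + 46 @ $11.50 = $8,015.80
LIFO COGS: 335 @ $11.50 + 123 @ $15.40 + 140 @ $11.80 = $7,398.70
Difference = |$8,015.80 − $7,398.70| = $617.10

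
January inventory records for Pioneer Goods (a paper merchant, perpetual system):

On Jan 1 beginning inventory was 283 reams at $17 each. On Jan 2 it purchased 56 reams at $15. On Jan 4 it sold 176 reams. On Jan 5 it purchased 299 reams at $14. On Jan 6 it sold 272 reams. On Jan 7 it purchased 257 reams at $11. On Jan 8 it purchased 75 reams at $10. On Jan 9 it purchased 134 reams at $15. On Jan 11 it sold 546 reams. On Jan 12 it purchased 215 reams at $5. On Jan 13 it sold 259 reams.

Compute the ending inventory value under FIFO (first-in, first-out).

Jan 4, 176 sold [FIFO — oldest first]: 176 @ $17 = $2,992
Jan 6, 272 sold [FIFO — oldest first]: 107 @ $17 + 56 @ $15 + 109 @ $14 = $4,185
Jan 11, 546 sold [FIFO — oldest first]: 190 @ $14 + 257 @ $11 + 75 @ $10 + 24 @ $15 = $6,597
Jan 13, 259 sold [FIFO — oldest first]: 110 @ $15 + 149 @ $5 = $2,395
Total COGS = $2,992 + $4,185 + $6,597 + $2,395 = $16,169
Ending inventory: 66 @ $5 = $330
Check: goods available $16,499 = COGS $16,169 + ending $330

Ending inventory = $330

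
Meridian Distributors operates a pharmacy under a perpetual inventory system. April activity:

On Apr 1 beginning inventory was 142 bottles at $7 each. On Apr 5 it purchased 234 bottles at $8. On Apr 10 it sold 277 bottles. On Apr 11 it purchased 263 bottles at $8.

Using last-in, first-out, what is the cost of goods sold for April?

COGS = $2,173

Apr 10, 277 sold [LIFO — newest first]: 234 @ $8 + 43 @ $7 = $2,173
Ending inventory: 99 @ $7 + 263 @ $8 = $2,797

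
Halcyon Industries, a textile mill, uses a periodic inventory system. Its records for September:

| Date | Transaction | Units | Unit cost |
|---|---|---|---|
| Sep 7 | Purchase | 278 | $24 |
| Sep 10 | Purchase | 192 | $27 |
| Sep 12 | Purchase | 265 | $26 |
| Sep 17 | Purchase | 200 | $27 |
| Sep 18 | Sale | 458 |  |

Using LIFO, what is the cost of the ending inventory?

Sep 18, 458 sold [LIFO — newest first]: 200 @ $27 + 258 @ $26 = $12,108
Ending inventory: 278 @ $24 + 192 @ $27 + 7 @ $26 = $12,038

Ending inventory = $12,038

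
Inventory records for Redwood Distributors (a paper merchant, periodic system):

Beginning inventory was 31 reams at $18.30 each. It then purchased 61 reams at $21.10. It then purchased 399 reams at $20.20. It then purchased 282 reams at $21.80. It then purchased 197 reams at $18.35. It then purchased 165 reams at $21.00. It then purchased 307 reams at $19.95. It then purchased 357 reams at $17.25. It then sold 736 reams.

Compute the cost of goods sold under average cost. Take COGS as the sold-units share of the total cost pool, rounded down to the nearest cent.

Sale 1, sell 736: 736/1799 × $35,424.65 → $14,492.79
Ending inventory (cost pool remaining) = $20,931.86

COGS = $14,492.79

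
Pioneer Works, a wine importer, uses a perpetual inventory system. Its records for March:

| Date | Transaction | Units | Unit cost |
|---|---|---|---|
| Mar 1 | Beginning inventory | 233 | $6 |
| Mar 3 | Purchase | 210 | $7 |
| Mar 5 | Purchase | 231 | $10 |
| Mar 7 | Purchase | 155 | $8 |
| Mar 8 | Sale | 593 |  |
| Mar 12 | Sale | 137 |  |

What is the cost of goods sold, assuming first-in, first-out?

Mar 8, 593 sold [FIFO — oldest first]: 233 @ $6 + 210 @ $7 + 150 @ $10 = $4,368
Mar 12, 137 sold [FIFO — oldest first]: 81 @ $10 + 56 @ $8 = $1,258
Total COGS = $4,368 + $1,258 = $5,626
Ending inventory: 99 @ $8 = $792

COGS = $5,626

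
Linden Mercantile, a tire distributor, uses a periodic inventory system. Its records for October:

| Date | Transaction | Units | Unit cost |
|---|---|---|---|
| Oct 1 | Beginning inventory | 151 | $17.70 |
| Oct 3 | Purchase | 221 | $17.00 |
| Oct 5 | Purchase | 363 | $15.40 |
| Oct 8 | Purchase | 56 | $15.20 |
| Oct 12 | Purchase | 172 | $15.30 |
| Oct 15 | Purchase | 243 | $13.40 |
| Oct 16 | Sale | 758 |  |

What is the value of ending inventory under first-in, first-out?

Oct 16, 758 sold [FIFO — oldest first]: 151 @ $17.70 + 221 @ $17.00 + 363 @ $15.40 + 23 @ $15.20 = $12,369.50
Ending inventory: 33 @ $15.20 + 172 @ $15.30 + 243 @ $13.40 = $6,389.40

Ending inventory = $6,389.40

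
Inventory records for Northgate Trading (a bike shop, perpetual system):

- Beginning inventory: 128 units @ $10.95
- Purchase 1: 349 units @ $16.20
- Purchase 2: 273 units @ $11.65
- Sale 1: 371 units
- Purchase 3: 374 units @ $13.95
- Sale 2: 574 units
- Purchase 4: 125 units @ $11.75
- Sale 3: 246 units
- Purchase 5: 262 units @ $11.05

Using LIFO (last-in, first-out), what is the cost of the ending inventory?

Sale 1 (371) [LIFO — newest first]: 273 @ $11.65 + 98 @ $16.20 = $4,768.05
Sale 2 (574) [LIFO — newest first]: 374 @ $13.95 + 200 @ $16.20 = $8,457.30
Sale 3 (246) [LIFO — newest first]: 125 @ $11.75 + 51 @ $16.20 + 70 @ $10.95 = $3,061.45
Total COGS = $4,768.05 + $8,457.30 + $3,061.45 = $16,286.80
Ending inventory: 58 @ $10.95 + 262 @ $11.05 = $3,530.20

Ending inventory = $3,530.20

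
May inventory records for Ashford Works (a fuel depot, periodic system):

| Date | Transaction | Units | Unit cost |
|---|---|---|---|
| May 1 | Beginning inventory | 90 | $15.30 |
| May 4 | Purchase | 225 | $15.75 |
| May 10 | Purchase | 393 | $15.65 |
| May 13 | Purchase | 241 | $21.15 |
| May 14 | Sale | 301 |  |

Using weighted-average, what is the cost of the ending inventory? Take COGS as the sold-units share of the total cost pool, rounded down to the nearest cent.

Ending inventory = $11,040.14

May 14, sell 301: 301/949 × $16,168.35 → $5,128.21
Ending inventory (cost pool remaining) = $11,040.14
Check: goods available $16,168.35 = COGS $5,128.21 + ending $11,040.14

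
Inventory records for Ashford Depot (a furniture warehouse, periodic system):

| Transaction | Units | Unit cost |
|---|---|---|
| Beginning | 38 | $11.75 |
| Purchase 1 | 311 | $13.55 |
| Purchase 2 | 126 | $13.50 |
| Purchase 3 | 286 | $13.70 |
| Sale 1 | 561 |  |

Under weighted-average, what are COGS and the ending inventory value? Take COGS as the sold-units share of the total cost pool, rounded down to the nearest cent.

Sale 1, sell 561: 561/761 × $10,279.75 → $7,578.10
Ending inventory (cost pool remaining) = $2,701.65

COGS = $7,578.10; ending inventory = $2,701.65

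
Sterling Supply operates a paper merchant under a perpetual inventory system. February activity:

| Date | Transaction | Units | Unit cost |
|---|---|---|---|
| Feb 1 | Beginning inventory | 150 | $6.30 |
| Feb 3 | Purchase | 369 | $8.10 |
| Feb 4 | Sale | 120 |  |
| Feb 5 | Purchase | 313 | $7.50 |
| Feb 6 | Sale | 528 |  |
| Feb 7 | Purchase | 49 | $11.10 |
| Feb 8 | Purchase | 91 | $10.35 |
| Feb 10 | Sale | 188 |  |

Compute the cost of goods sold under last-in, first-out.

Feb 4, 120 sold [LIFO — newest first]: 120 @ $8.10 = $972.00
Feb 6, 528 sold [LIFO — newest first]: 313 @ $7.50 + 215 @ $8.10 = $4,089.00
Feb 10, 188 sold [LIFO — newest first]: 91 @ $10.35 + 49 @ $11.10 + 34 @ $8.10 + 14 @ $6.30 = $1,849.35
Total COGS = $972.00 + $4,089.00 + $1,849.35 = $6,910.35
Ending inventory: 136 @ $6.30 = $856.80
Check: goods available $7,767.15 = COGS $6,910.35 + ending $856.80

COGS = $6,910.35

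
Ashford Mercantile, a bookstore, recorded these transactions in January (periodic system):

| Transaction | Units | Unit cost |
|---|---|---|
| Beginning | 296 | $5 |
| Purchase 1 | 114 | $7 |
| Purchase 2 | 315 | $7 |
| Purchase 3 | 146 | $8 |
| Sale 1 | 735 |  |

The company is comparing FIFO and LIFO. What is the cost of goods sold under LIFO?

COGS = $4,971

FIFO COGS: 296 @ $5 + 114 @ $7 + 315 @ $7 + 10 @ $8 = $4,563
LIFO COGS: 146 @ $8 + 315 @ $7 + 114 @ $7 + 160 @ $5 = $4,971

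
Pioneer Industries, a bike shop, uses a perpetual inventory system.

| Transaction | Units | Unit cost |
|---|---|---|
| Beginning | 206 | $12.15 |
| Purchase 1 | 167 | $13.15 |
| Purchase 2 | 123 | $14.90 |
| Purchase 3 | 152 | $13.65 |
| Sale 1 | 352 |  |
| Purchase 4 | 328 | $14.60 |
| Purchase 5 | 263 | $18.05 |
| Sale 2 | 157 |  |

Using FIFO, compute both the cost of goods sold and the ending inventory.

COGS = $6,709.10; ending inventory = $11,433.30

Sale 1 (352) [FIFO — oldest first]: 206 @ $12.15 + 146 @ $13.15 = $4,422.80
Sale 2 (157) [FIFO — oldest first]: 21 @ $13.15 + 123 @ $14.90 + 13 @ $13.65 = $2,286.30
Total COGS = $4,422.80 + $2,286.30 = $6,709.10
Ending inventory: 139 @ $13.65 + 328 @ $14.60 + 263 @ $18.05 = $11,433.30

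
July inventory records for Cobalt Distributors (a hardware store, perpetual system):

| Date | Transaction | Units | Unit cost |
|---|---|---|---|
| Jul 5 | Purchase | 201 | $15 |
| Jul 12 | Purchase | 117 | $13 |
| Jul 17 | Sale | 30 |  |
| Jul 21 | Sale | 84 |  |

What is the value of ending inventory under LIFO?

Ending inventory = $3,054

Jul 17, 30 sold [LIFO — newest first]: 30 @ $13 = $390
Jul 21, 84 sold [LIFO — newest first]: 84 @ $13 = $1,092
Total COGS = $390 + $1,092 = $1,482
Ending inventory: 201 @ $15 + 3 @ $13 = $3,054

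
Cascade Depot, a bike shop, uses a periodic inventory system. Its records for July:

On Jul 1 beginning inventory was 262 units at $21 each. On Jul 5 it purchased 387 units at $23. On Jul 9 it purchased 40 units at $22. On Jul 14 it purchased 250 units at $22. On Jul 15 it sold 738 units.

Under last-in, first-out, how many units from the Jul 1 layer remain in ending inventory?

201

Jul 15, 738 sold [LIFO — newest first]: 250 @ $22 + 40 @ $22 + 387 @ $23 + 61 @ $21 = $16,562
Ending inventory: 201 @ $21 = $4,221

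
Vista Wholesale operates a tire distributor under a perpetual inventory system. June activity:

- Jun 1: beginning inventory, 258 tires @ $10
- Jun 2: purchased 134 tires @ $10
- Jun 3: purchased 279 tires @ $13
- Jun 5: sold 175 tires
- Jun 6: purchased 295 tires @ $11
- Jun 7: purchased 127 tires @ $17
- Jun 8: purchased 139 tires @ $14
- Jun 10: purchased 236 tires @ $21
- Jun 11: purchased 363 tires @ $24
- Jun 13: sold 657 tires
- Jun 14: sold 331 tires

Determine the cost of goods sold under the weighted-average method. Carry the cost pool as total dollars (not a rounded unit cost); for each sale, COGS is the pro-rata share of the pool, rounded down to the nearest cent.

After Jun 1: 258 on hand, pool $2,580.00 (≈ $10.0000 each)
After Jun 2: 392 on hand, pool $3,920.00 (≈ $10.0000 each)
After Jun 3: 671 on hand, pool $7,547.00 (≈ $11.2474 each)
Jun 5, sell 175: 175/671 × $7,547.00 → $1,968.29
After Jun 6: 791 on hand, pool $8,823.71 (≈ $11.1551 each)
After Jun 7: 918 on hand, pool $10,982.71 (≈ $11.9637 each)
After Jun 8: 1057 on hand, pool $12,928.71 (≈ $12.2315 each)
After Jun 10: 1293 on hand, pool $17,884.71 (≈ $13.8319 each)
After Jun 11: 1656 on hand, pool $26,596.71 (≈ $16.0608 each)
Jun 13, sell 657: 657/1656 × $26,596.71 → $10,551.95
Jun 14, sell 331: 331/999 × $16,044.76 → $5,316.13
Total COGS = $1,968.29 + $10,551.95 + $5,316.13 = $17,836.37
Ending inventory (cost pool remaining) = $10,728.63

COGS = $17,836.37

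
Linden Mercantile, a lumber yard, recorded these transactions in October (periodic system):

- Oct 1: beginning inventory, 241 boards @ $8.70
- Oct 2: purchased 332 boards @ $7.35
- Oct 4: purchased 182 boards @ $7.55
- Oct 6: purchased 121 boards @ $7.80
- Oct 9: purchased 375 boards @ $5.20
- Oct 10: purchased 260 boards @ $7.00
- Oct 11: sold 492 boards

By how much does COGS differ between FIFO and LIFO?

$915.15

FIFO COGS: 241 @ $8.70 + 251 @ $7.35 = $3,941.55
LIFO COGS: 260 @ $7.00 + 232 @ $5.20 = $3,026.40
Difference = |$3,941.55 − $3,026.40| = $915.15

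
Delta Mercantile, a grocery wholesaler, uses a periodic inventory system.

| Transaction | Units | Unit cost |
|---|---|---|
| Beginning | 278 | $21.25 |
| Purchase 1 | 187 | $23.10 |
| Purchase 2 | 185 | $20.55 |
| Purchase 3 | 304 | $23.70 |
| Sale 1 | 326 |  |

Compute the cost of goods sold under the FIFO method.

Sale 1 (326) [FIFO — oldest first]: 278 @ $21.25 + 48 @ $23.10 = $7,016.30
Ending inventory: 139 @ $23.10 + 185 @ $20.55 + 304 @ $23.70 = $14,217.45
Check: goods available $21,233.75 = COGS $7,016.30 + ending $14,217.45

COGS = $7,016.30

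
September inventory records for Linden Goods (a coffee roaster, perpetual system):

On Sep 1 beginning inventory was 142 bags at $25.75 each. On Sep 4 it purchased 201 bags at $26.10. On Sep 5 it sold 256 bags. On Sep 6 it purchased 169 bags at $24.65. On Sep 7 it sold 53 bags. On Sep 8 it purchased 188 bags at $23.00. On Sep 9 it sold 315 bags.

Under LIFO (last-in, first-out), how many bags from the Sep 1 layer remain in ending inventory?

76

Sep 5, 256 sold [LIFO — newest first]: 201 @ $26.10 + 55 @ $25.75 = $6,662.35
Sep 7, 53 sold [LIFO — newest first]: 53 @ $24.65 = $1,306.45
Sep 9, 315 sold [LIFO — newest first]: 188 @ $23.00 + 116 @ $24.65 + 11 @ $25.75 = $7,466.65
Total COGS = $6,662.35 + $1,306.45 + $7,466.65 = $15,435.45
Ending inventory: 76 @ $25.75 = $1,957.00
Check: goods available $17,392.45 = COGS $15,435.45 + ending $1,957.00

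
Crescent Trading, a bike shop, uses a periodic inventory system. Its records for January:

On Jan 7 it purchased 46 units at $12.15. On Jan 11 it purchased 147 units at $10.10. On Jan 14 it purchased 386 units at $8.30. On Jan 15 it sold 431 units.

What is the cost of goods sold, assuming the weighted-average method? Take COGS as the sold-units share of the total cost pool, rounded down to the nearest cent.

Jan 15, sell 431: 431/579 × $5,247.40 → $3,906.09
Ending inventory (cost pool remaining) = $1,341.31

COGS = $3,906.09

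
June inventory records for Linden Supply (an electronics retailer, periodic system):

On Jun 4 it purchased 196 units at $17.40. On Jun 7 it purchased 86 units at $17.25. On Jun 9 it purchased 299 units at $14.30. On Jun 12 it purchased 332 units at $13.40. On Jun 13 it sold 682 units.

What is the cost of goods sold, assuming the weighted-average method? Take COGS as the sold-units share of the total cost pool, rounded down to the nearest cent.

Jun 13, sell 682: 682/913 × $13,618.40 → $10,172.78
Ending inventory (cost pool remaining) = $3,445.62

COGS = $10,172.78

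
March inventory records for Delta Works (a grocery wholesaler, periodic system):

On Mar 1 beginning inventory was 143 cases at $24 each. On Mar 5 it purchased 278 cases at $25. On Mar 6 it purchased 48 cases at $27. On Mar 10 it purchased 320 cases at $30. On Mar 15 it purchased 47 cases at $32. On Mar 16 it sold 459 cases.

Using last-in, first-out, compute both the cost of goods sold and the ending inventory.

COGS = $13,500; ending inventory = $9,282

Mar 16, 459 sold [LIFO — newest first]: 47 @ $32 + 320 @ $30 + 48 @ $27 + 44 @ $25 = $13,500
Ending inventory: 143 @ $24 + 234 @ $25 = $9,282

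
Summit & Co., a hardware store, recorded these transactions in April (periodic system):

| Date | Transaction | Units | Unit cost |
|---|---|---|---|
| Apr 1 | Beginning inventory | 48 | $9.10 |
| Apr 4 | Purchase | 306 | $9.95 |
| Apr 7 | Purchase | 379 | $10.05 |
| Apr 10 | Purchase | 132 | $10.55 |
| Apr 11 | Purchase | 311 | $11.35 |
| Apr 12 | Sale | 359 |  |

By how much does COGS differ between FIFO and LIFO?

FIFO COGS: 48 @ $9.10 + 306 @ $9.95 + 5 @ $10.05 = $3,531.75
LIFO COGS: 311 @ $11.35 + 48 @ $10.55 = $4,036.25
Difference = |$3,531.75 − $4,036.25| = $504.50

$504.50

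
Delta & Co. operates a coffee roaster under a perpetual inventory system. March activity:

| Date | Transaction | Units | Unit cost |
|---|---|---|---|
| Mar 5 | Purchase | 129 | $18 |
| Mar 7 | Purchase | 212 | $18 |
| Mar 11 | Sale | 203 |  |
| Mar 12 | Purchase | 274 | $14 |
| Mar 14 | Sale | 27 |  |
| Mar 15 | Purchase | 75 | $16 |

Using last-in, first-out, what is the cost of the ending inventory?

Mar 11, 203 sold [LIFO — newest first]: 203 @ $18 = $3,654
Mar 14, 27 sold [LIFO — newest first]: 27 @ $14 = $378
Total COGS = $3,654 + $378 = $4,032
Ending inventory: 129 @ $18 + 9 @ $18 + 247 @ $14 + 75 @ $16 = $7,142
Check: goods available $11,174 = COGS $4,032 + ending $7,142

Ending inventory = $7,142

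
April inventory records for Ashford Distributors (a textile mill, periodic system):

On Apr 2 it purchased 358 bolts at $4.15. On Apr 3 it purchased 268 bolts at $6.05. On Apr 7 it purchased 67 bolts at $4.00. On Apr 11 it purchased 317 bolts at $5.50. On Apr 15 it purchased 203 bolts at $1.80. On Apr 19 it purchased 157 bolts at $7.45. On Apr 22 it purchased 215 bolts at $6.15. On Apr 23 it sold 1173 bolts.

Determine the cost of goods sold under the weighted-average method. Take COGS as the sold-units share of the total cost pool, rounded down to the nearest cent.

Apr 23, sell 1173: 1173/1585 × $7,975.90 → $5,902.66
Ending inventory (cost pool remaining) = $2,073.24

COGS = $5,902.66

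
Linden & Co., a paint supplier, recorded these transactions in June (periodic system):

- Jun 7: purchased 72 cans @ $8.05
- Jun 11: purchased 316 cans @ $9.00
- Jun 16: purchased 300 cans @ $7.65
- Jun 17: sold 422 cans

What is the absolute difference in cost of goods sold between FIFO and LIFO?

FIFO COGS: 72 @ $8.05 + 316 @ $9.00 + 34 @ $7.65 = $3,683.70
LIFO COGS: 300 @ $7.65 + 122 @ $9.00 = $3,393.00
Difference = |$3,683.70 − $3,393.00| = $290.70

$290.70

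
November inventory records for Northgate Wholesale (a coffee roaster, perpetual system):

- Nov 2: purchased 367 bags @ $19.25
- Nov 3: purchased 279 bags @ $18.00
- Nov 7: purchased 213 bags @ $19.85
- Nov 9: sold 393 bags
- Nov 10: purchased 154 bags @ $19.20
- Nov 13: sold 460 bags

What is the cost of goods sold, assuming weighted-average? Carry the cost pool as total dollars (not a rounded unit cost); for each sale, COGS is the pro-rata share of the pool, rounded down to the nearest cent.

After Nov 2: 367 on hand, pool $7,064.75 (≈ $19.2500 each)
After Nov 3: 646 on hand, pool $12,086.75 (≈ $18.7101 each)
After Nov 7: 859 on hand, pool $16,314.80 (≈ $18.9928 each)
Nov 9, sell 393: 393/859 × $16,314.80 → $7,464.16
After Nov 10: 620 on hand, pool $11,807.44 (≈ $19.0443 each)
Nov 13, sell 460: 460/620 × $11,807.44 → $8,760.35
Total COGS = $7,464.16 + $8,760.35 = $16,224.51
Ending inventory (cost pool remaining) = $3,047.09
Check: goods available $19,271.60 = COGS $16,224.51 + ending $3,047.09

COGS = $16,224.51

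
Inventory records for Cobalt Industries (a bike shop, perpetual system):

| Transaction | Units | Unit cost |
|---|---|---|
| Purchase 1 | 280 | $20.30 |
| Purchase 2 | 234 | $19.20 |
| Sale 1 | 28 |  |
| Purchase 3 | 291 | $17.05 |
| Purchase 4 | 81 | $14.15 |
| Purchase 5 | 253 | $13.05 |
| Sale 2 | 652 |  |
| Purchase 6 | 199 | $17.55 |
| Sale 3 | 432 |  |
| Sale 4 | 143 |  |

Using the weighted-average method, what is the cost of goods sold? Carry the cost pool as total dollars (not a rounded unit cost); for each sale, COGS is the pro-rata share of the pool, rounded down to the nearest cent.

COGS = $21,646.24

After Purchase 1: 280 on hand, pool $5,684.00 (≈ $20.3000 each)
After Purchase 2: 514 on hand, pool $10,176.80 (≈ $19.7992 each)
Sale 1, sell 28: 28/514 × $10,176.80 → $554.37
After Purchase 3: 777 on hand, pool $14,583.98 (≈ $18.7696 each)
After Purchase 4: 858 on hand, pool $15,730.13 (≈ $18.3335 each)
After Purchase 5: 1111 on hand, pool $19,031.78 (≈ $17.1303 each)
Sale 2, sell 652: 652/1111 × $19,031.78 → $11,168.96
After Purchase 6: 658 on hand, pool $11,355.27 (≈ $17.2572 each)
Sale 3, sell 432: 432/658 × $11,355.27 → $7,455.13
Sale 4, sell 143: 143/226 × $3,900.14 → $2,467.78
Total COGS = $554.37 + $11,168.96 + $7,455.13 + $2,467.78 = $21,646.24
Ending inventory (cost pool remaining) = $1,432.36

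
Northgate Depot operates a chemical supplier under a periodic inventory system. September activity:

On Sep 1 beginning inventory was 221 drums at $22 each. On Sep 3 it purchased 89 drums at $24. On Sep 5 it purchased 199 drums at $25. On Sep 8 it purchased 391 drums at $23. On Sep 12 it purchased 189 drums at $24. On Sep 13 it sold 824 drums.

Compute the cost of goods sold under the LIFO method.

Sep 13, 824 sold [LIFO — newest first]: 189 @ $24 + 391 @ $23 + 199 @ $25 + 45 @ $24 = $19,584
Ending inventory: 221 @ $22 + 44 @ $24 = $5,918
Check: goods available $25,502 = COGS $19,584 + ending $5,918

COGS = $19,584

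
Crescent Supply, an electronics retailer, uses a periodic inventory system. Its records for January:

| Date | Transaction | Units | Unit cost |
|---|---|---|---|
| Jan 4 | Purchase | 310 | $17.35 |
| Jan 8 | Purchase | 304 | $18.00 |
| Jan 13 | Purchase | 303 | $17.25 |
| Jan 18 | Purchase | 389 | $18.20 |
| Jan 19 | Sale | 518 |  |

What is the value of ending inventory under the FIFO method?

Jan 19, 518 sold [FIFO — oldest first]: 310 @ $17.35 + 208 @ $18.00 = $9,122.50
Ending inventory: 96 @ $18.00 + 303 @ $17.25 + 389 @ $18.20 = $14,034.55

Ending inventory = $14,034.55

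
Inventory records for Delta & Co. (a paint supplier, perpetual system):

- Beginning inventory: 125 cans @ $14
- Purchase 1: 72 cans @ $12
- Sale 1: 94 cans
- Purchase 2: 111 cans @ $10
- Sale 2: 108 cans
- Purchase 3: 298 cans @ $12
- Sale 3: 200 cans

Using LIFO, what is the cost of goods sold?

COGS = $4,652

Sale 1 (94) [LIFO — newest first]: 72 @ $12 + 22 @ $14 = $1,172
Sale 2 (108) [LIFO — newest first]: 108 @ $10 = $1,080
Sale 3 (200) [LIFO — newest first]: 200 @ $12 = $2,400
Total COGS = $1,172 + $1,080 + $2,400 = $4,652
Ending inventory: 103 @ $14 + 3 @ $10 + 98 @ $12 = $2,648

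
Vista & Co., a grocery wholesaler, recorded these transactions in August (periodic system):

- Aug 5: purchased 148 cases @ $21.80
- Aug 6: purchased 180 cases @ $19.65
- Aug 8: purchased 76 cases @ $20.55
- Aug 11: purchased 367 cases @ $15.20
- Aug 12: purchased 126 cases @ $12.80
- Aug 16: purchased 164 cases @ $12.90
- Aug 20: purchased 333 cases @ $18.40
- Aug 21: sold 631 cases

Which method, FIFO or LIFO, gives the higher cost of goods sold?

FIFO COGS: 148 @ $21.80 + 180 @ $19.65 + 76 @ $20.55 + 227 @ $15.20 = $11,775.60
LIFO COGS: 333 @ $18.40 + 164 @ $12.90 + 126 @ $12.80 + 8 @ $15.20 = $9,977.20

FIFO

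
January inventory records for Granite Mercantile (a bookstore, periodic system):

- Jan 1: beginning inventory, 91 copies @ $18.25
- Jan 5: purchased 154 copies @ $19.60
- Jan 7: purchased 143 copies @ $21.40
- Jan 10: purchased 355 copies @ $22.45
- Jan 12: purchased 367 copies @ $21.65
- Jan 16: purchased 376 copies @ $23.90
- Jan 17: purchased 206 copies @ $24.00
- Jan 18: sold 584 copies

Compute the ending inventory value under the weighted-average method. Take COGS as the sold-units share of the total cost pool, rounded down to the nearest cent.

Ending inventory = $24,612.44

Jan 18, sell 584: 584/1692 × $37,585.05 → $12,972.61
Ending inventory (cost pool remaining) = $24,612.44
Check: goods available $37,585.05 = COGS $12,972.61 + ending $24,612.44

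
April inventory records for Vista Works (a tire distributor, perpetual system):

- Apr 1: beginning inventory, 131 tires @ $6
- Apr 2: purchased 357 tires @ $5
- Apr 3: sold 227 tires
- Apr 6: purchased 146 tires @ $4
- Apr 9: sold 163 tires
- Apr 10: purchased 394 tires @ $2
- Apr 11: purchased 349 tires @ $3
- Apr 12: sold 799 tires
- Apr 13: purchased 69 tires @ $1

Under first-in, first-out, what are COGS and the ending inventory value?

COGS = $4,426; ending inventory = $633

Apr 3, 227 sold [FIFO — oldest first]: 131 @ $6 + 96 @ $5 = $1,266
Apr 9, 163 sold [FIFO — oldest first]: 163 @ $5 = $815
Apr 12, 799 sold [FIFO — oldest first]: 98 @ $5 + 146 @ $4 + 394 @ $2 + 161 @ $3 = $2,345
Total COGS = $1,266 + $815 + $2,345 = $4,426
Ending inventory: 188 @ $3 + 69 @ $1 = $633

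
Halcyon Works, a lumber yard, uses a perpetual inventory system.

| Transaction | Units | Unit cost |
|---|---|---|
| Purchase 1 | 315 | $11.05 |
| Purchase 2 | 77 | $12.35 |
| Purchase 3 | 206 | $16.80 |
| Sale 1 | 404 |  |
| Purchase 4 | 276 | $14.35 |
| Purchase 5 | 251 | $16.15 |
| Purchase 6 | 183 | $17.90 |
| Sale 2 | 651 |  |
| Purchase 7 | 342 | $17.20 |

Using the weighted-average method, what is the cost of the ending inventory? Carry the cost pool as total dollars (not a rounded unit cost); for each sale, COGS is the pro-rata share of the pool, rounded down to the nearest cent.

After Purchase 1: 315 on hand, pool $3,480.75 (≈ $11.0500 each)
After Purchase 2: 392 on hand, pool $4,431.70 (≈ $11.3054 each)
After Purchase 3: 598 on hand, pool $7,892.50 (≈ $13.1982 each)
Sale 1, sell 404: 404/598 × $7,892.50 → $5,332.05
After Purchase 4: 470 on hand, pool $6,521.05 (≈ $13.8746 each)
After Purchase 5: 721 on hand, pool $10,574.70 (≈ $14.6667 each)
After Purchase 6: 904 on hand, pool $13,850.40 (≈ $15.3212 each)
Sale 2, sell 651: 651/904 × $13,850.40 → $9,974.12
After Purchase 7: 595 on hand, pool $9,758.68 (≈ $16.4011 each)
Total COGS = $5,332.05 + $9,974.12 = $15,306.17
Ending inventory (cost pool remaining) = $9,758.68
Check: goods available $25,064.85 = COGS $15,306.17 + ending $9,758.68

Ending inventory = $9,758.68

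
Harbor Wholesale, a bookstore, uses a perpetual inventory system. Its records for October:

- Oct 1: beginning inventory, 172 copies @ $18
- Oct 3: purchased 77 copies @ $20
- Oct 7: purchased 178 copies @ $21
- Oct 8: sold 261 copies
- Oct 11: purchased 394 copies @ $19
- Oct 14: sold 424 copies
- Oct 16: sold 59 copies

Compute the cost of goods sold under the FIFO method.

COGS = $14,397

Oct 8, 261 sold [FIFO — oldest first]: 172 @ $18 + 77 @ $20 + 12 @ $21 = $4,888
Oct 14, 424 sold [FIFO — oldest first]: 166 @ $21 + 258 @ $19 = $8,388
Oct 16, 59 sold [FIFO — oldest first]: 59 @ $19 = $1,121
Total COGS = $4,888 + $8,388 + $1,121 = $14,397
Ending inventory: 77 @ $19 = $1,463
Check: goods available $15,860 = COGS $14,397 + ending $1,463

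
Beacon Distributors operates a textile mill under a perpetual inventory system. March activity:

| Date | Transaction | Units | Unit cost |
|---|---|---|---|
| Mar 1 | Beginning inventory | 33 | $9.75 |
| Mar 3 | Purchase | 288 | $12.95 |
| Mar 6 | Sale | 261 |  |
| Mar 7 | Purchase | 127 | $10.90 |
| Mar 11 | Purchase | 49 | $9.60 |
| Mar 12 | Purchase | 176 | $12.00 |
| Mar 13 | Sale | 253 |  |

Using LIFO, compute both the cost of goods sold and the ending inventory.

COGS = $6,267.55; ending inventory = $1,750.50

Mar 6, 261 sold [LIFO — newest first]: 261 @ $12.95 = $3,379.95
Mar 13, 253 sold [LIFO — newest first]: 176 @ $12.00 + 49 @ $9.60 + 28 @ $10.90 = $2,887.60
Total COGS = $3,379.95 + $2,887.60 = $6,267.55
Ending inventory: 33 @ $9.75 + 27 @ $12.95 + 99 @ $10.90 = $1,750.50
Check: goods available $8,018.05 = COGS $6,267.55 + ending $1,750.50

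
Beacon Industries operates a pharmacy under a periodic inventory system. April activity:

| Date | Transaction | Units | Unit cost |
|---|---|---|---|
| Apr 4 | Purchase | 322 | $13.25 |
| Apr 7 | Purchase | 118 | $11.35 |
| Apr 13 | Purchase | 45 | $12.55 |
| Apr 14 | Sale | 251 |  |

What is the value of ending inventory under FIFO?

Ending inventory = $2,844.80

Apr 14, 251 sold [FIFO — oldest first]: 251 @ $13.25 = $3,325.75
Ending inventory: 71 @ $13.25 + 118 @ $11.35 + 45 @ $12.55 = $2,844.80
Check: goods available $6,170.55 = COGS $3,325.75 + ending $2,844.80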